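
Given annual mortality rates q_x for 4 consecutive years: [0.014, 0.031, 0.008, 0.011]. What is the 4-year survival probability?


p_k = 1 - q_k for each year
Survival = product of (1 - q_k)
= 0.986 * 0.969 * 0.992 * 0.989
= 0.9374


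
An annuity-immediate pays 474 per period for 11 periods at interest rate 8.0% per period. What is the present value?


PV = PMT * (1 - (1+i)^(-n)) / i
= 474 * (1 - (1+0.08)^(-11)) / 0.08
= 474 * (1 - 0.428883) / 0.08
= 474 * 7.138964
= 3383.8691


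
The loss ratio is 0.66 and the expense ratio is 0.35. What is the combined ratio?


Combined ratio = loss ratio + expense ratio
= 0.66 + 0.35
= 1.01


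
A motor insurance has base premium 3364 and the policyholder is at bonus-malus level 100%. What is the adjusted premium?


adjusted = base * BM_level / 100
= 3364 * 100 / 100
= 3364 * 1.0
= 3364.0


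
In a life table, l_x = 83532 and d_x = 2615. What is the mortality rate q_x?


q_x = d_x / l_x
= 2615 / 83532
= 0.0313


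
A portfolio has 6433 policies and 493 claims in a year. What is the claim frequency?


frequency = claims / policies
= 493 / 6433
= 0.0766


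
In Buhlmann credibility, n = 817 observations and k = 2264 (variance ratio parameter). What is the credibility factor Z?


Z = n / (n + k)
= 817 / (817 + 2264)
= 817 / 3081
= 0.2652


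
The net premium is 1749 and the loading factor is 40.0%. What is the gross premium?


Gross = net * (1 + loading)
= 1749 * (1 + 0.4)
= 1749 * 1.4
= 2448.6


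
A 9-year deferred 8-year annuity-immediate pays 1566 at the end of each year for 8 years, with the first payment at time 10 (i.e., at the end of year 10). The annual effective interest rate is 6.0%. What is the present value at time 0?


PV at time 9 of the 8-year annuity-immediate:
a_n = 1566 * (1-(1+0.06)^(-8))/0.06 = 9724.5371
Discount back 9 years to time 0:
PV = 9724.5371 * (1+0.06)^(-9)
= 9724.5371 * 0.591898
= 5755.9386


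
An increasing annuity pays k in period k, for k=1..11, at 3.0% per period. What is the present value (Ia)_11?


(Ia)_n = sum_{k=1}^{n} k * v^k, v = 1/(1+i)
v = 0.970874
Sum computed term by term:
(Ia)_11 = 52.7856


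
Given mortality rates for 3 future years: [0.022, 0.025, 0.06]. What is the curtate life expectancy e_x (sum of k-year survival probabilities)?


e_x = sum_{k=1}^{n} k_p_x
k_p_x values:
  1_p_x = 0.978
  2_p_x = 0.95355
  3_p_x = 0.896337
e_x = 2.8279


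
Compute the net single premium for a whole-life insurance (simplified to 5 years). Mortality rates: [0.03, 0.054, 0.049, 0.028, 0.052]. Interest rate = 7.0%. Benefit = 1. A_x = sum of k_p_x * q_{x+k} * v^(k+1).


v = 0.934579
Year 0: k_p_x=1.0, q=0.03, term=0.028037
Year 1: k_p_x=0.97, q=0.054, term=0.045751
Year 2: k_p_x=0.91762, q=0.049, term=0.036704
Year 3: k_p_x=0.872657, q=0.028, term=0.018641
Year 4: k_p_x=0.848222, q=0.052, term=0.031448
A_x = 0.1606


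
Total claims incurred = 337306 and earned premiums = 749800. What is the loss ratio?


Loss ratio = claims / premiums
= 337306 / 749800
= 0.4499


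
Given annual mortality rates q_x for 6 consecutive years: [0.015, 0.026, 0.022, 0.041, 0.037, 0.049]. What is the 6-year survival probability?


p_k = 1 - q_k for each year
Survival = product of (1 - q_k)
= 0.985 * 0.974 * 0.978 * 0.959 * 0.963 * 0.951
= 0.8241


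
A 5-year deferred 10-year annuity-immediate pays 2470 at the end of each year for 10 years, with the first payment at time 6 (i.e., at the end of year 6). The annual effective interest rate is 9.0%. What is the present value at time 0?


PV at time 5 of the 10-year annuity-immediate:
a_n = 2470 * (1-(1+0.09)^(-10))/0.09 = 15851.6145
Discount back 5 years to time 0:
PV = 15851.6145 * (1+0.09)^(-5)
= 15851.6145 * 0.649931
= 10302.4618


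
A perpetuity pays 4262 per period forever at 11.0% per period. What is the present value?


PV = PMT / i
= 4262 / 0.11
= 38745.4545


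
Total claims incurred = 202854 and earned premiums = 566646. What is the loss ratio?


Loss ratio = claims / premiums
= 202854 / 566646
= 0.358


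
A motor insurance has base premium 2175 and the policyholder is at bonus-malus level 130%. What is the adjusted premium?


adjusted = base * BM_level / 100
= 2175 * 130 / 100
= 2175 * 1.3
= 2827.5


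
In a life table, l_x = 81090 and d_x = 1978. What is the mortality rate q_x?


q_x = d_x / l_x
= 1978 / 81090
= 0.0244


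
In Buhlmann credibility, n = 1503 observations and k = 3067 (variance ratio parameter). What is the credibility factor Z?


Z = n / (n + k)
= 1503 / (1503 + 3067)
= 1503 / 4570
= 0.3289


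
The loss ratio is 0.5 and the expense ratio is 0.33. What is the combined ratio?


Combined ratio = loss ratio + expense ratio
= 0.5 + 0.33
= 0.83


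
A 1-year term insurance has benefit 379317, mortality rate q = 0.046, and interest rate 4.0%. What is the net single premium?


NSP = benefit * q * v
v = 1/(1+i) = 0.961538
NSP = 379317 * 0.046 * 0.961538
= 16777.4827


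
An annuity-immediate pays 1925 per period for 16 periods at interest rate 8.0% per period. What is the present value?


PV = PMT * (1 - (1+i)^(-n)) / i
= 1925 * (1 - (1+0.08)^(-16)) / 0.08
= 1925 * (1 - 0.29189) / 0.08
= 1925 * 8.851369
= 17038.8856


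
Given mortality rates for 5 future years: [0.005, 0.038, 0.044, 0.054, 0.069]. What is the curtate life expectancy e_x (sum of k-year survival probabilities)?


e_x = sum_{k=1}^{n} k_p_x
k_p_x values:
  1_p_x = 0.995
  2_p_x = 0.95719
  3_p_x = 0.915074
  4_p_x = 0.86566
  5_p_x = 0.805929
e_x = 4.5389


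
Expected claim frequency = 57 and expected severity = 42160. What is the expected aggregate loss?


E[S] = E[N] * E[X]
= 57 * 42160
= 2.4031e+06


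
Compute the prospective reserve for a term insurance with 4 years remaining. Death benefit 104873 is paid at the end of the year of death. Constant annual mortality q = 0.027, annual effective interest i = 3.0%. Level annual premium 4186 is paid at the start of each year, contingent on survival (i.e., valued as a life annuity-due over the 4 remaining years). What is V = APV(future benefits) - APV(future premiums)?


v = 1/(1+i) = 0.970874
APV(future benefits) per unit = sum_{k=0}^{3} k_p_x * q * v^(k+1) = 0.096467
APV(future benefits) = 104873 * 0.096467 = 10116.7954
Life annuity-due factor ä_{x:4} = sum_{k=0}^{3} k_p_x * v^k = 3.680042
APV(future premiums) = 4186 * 3.680042 = 15404.6544
V = 10116.7954 - 15404.6544
= -5287.859


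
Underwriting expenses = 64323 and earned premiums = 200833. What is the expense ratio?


Expense ratio = expenses / premiums
= 64323 / 200833
= 0.3203


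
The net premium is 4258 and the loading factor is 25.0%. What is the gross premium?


Gross = net * (1 + loading)
= 4258 * (1 + 0.25)
= 4258 * 1.25
= 5322.5


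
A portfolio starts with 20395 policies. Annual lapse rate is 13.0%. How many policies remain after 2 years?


remaining = initial * (1 - lapse)^years
= 20395 * (1 - 0.13)^2
= 20395 * 0.7569
= 15436.9755


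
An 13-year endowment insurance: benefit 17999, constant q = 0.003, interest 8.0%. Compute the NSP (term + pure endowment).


Term component = 420.5176
Pure endowment = 13_p_x * v^13 * benefit = 0.961694 * 0.367698 * 17999 = 6364.6806
NSP = 6785.1982


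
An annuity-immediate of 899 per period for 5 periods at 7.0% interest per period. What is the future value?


FV = PMT * ((1+i)^n - 1) / i
= 899 * ((1.07)^5 - 1) / 0.07
= 899 * (1.402552 - 1) / 0.07
= 5169.9144


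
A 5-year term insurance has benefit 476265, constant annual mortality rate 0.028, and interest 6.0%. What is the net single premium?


NSP = benefit * sum_{k=0}^{n-1} k_p_x * q * v^(k+1)
With constant q=0.028, v=0.943396
Sum = 0.111892
NSP = 476265 * 0.111892
= 53290.3419


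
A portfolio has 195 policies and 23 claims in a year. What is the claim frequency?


frequency = claims / policies
= 23 / 195
= 0.1179


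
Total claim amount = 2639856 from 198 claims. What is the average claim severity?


severity = total / number
= 2639856 / 198
= 13332.6061


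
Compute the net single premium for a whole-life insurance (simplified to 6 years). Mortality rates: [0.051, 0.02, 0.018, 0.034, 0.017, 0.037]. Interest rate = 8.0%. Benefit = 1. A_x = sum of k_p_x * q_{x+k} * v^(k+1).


v = 0.925926
Year 0: k_p_x=1.0, q=0.051, term=0.047222
Year 1: k_p_x=0.949, q=0.02, term=0.016272
Year 2: k_p_x=0.93002, q=0.018, term=0.013289
Year 3: k_p_x=0.91328, q=0.034, term=0.022824
Year 4: k_p_x=0.882228, q=0.017, term=0.010207
Year 5: k_p_x=0.86723, q=0.037, term=0.020221
A_x = 0.13


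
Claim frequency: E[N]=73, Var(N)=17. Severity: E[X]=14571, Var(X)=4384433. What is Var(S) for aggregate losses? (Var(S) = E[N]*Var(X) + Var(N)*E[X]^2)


Var(S) = E[N]*Var(X) + Var(N)*E[X]^2
= 73*4384433 + 17*14571^2
= 320063609 + 3609338697
= 3.9294e+09


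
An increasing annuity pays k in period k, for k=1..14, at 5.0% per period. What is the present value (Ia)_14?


(Ia)_n = sum_{k=1}^{n} k * v^k, v = 1/(1+i)
v = 0.952381
Sum computed term by term:
(Ia)_14 = 66.4524


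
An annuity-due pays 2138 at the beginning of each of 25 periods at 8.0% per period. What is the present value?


PV_due = PMT * (1-(1+i)^(-n))/i * (1+i)
PV_immediate = 22822.6715
PV_due = 22822.6715 * 1.08
= 24648.4852


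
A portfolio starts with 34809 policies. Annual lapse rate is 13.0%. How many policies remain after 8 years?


remaining = initial * (1 - lapse)^years
= 34809 * (1 - 0.13)^8
= 34809 * 0.328212
= 11424.7201


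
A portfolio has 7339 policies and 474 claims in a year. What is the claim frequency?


frequency = claims / policies
= 474 / 7339
= 0.0646


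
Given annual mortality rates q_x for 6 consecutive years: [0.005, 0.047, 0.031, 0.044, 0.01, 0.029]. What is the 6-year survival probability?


p_k = 1 - q_k for each year
Survival = product of (1 - q_k)
= 0.995 * 0.953 * 0.969 * 0.956 * 0.99 * 0.971
= 0.8444


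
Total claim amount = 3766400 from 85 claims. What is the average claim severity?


severity = total / number
= 3766400 / 85
= 44310.5882


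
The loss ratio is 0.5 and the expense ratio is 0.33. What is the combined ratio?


Combined ratio = loss ratio + expense ratio
= 0.5 + 0.33
= 0.83


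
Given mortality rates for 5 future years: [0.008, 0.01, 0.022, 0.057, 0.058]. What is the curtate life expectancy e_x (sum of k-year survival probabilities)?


e_x = sum_{k=1}^{n} k_p_x
k_p_x values:
  1_p_x = 0.992
  2_p_x = 0.98208
  3_p_x = 0.960474
  4_p_x = 0.905727
  5_p_x = 0.853195
e_x = 4.6935


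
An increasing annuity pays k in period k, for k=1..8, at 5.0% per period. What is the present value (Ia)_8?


(Ia)_n = sum_{k=1}^{n} k * v^k, v = 1/(1+i)
v = 0.952381
Sum computed term by term:
(Ia)_8 = 27.4332


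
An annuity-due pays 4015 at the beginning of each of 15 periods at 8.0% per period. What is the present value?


PV_due = PMT * (1-(1+i)^(-n))/i * (1+i)
PV_immediate = 34366.3069
PV_due = 34366.3069 * 1.08
= 37115.6115


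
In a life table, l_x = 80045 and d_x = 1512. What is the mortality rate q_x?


q_x = d_x / l_x
= 1512 / 80045
= 0.0189


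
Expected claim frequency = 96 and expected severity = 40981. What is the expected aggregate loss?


E[S] = E[N] * E[X]
= 96 * 40981
= 3.9342e+06


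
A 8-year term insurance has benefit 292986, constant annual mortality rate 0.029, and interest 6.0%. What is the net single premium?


NSP = benefit * sum_{k=0}^{n-1} k_p_x * q * v^(k+1)
With constant q=0.029, v=0.943396
Sum = 0.16429
NSP = 292986 * 0.16429
= 48134.594


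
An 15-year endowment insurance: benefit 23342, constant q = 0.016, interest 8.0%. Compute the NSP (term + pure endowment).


Term component = 2927.487
Pure endowment = 15_p_x * v^15 * benefit = 0.785103 * 0.315242 * 23342 = 5777.0777
NSP = 8704.5648


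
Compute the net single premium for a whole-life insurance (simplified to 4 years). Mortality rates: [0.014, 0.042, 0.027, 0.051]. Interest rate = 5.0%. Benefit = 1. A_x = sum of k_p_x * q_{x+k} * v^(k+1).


v = 0.952381
Year 0: k_p_x=1.0, q=0.014, term=0.013333
Year 1: k_p_x=0.986, q=0.042, term=0.037562
Year 2: k_p_x=0.944588, q=0.027, term=0.022031
Year 3: k_p_x=0.919084, q=0.051, term=0.038563
A_x = 0.1115


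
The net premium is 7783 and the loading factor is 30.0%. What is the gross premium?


Gross = net * (1 + loading)
= 7783 * (1 + 0.3)
= 7783 * 1.3
= 10117.9


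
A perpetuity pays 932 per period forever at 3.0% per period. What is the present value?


PV = PMT / i
= 932 / 0.03
= 31066.6667


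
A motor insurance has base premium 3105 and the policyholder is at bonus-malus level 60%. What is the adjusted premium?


adjusted = base * BM_level / 100
= 3105 * 60 / 100
= 3105 * 0.6
= 1863.0


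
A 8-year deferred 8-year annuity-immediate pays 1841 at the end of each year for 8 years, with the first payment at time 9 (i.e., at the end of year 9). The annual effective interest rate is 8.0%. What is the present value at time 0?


PV at time 8 of the 8-year annuity-immediate:
a_n = 1841 * (1-(1+0.08)^(-8))/0.08 = 10579.5623
Discount back 8 years to time 0:
PV = 10579.5623 * (1+0.08)^(-8)
= 10579.5623 * 0.540269
= 5715.8083


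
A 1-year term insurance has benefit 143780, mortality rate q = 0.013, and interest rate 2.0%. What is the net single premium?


NSP = benefit * q * v
v = 1/(1+i) = 0.980392
NSP = 143780 * 0.013 * 0.980392
= 1832.4902


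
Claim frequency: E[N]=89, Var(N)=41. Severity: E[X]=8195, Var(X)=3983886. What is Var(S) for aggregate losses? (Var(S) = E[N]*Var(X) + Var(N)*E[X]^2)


Var(S) = E[N]*Var(X) + Var(N)*E[X]^2
= 89*3983886 + 41*8195^2
= 354565854 + 2753479025
= 3.1080e+09


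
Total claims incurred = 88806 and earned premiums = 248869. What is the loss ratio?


Loss ratio = claims / premiums
= 88806 / 248869
= 0.3568


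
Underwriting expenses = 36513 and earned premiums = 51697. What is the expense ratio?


Expense ratio = expenses / premiums
= 36513 / 51697
= 0.7063


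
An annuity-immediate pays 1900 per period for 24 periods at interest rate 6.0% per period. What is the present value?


PV = PMT * (1 - (1+i)^(-n)) / i
= 1900 * (1 - (1+0.06)^(-24)) / 0.06
= 1900 * (1 - 0.246979) / 0.06
= 1900 * 12.550358
= 23845.6793


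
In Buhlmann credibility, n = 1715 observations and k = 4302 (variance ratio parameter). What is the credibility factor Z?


Z = n / (n + k)
= 1715 / (1715 + 4302)
= 1715 / 6017
= 0.285


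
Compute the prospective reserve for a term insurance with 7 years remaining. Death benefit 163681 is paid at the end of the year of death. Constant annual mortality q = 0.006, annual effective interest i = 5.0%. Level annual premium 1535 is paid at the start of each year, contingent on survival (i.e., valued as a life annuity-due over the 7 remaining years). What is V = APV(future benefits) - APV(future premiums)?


v = 1/(1+i) = 0.952381
APV(future benefits) per unit = sum_{k=0}^{6} k_p_x * q * v^(k+1) = 0.03414
APV(future benefits) = 163681 * 0.03414 = 5587.9878
Life annuity-due factor ä_{x:7} = sum_{k=0}^{6} k_p_x * v^k = 5.974413
APV(future premiums) = 1535 * 5.974413 = 9170.7237
V = 5587.9878 - 9170.7237
= -3582.7359


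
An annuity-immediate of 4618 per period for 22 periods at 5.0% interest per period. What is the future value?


FV = PMT * ((1+i)^n - 1) / i
= 4618 * ((1.05)^22 - 1) / 0.05
= 4618 * (2.925261 - 1) / 0.05
= 177817.0801


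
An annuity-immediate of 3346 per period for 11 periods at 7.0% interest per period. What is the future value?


FV = PMT * ((1+i)^n - 1) / i
= 3346 * ((1.07)^11 - 1) / 0.07
= 3346 * (2.104852 - 1) / 0.07
= 52811.9233


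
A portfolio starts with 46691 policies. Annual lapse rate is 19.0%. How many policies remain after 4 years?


remaining = initial * (1 - lapse)^years
= 46691 * (1 - 0.19)^4
= 46691 * 0.430467
= 20098.9445


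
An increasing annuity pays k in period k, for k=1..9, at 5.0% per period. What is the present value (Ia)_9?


(Ia)_n = sum_{k=1}^{n} k * v^k, v = 1/(1+i)
v = 0.952381
Sum computed term by term:
(Ia)_9 = 33.2347


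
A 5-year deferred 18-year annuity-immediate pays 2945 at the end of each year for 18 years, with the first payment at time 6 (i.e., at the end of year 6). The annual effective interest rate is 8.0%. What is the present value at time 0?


PV at time 5 of the 18-year annuity-immediate:
a_n = 2945 * (1-(1+0.08)^(-18))/0.08 = 27600.2076
Discount back 5 years to time 0:
PV = 27600.2076 * (1+0.08)^(-5)
= 27600.2076 * 0.680583
= 18784.2375


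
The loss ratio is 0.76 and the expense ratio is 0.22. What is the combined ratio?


Combined ratio = loss ratio + expense ratio
= 0.76 + 0.22
= 0.98


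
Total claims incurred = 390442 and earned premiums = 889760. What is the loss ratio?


Loss ratio = claims / premiums
= 390442 / 889760
= 0.4388


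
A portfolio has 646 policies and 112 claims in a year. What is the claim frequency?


frequency = claims / policies
= 112 / 646
= 0.1734


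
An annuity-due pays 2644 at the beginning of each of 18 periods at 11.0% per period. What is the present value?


PV_due = PMT * (1-(1+i)^(-n))/i * (1+i)
PV_immediate = 20363.0742
PV_due = 20363.0742 * 1.11
= 22603.0124


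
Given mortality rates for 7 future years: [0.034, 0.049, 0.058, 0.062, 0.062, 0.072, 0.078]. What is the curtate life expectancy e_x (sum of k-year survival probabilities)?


e_x = sum_{k=1}^{n} k_p_x
k_p_x values:
  1_p_x = 0.966
  2_p_x = 0.918666
  3_p_x = 0.865383
  4_p_x = 0.81173
  5_p_x = 0.761402
  6_p_x = 0.706581
  7_p_x = 0.651468
e_x = 5.6812


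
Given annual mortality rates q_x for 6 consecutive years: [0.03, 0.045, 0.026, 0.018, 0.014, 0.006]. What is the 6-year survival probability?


p_k = 1 - q_k for each year
Survival = product of (1 - q_k)
= 0.97 * 0.955 * 0.974 * 0.982 * 0.986 * 0.994
= 0.8684


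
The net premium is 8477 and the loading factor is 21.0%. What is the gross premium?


Gross = net * (1 + loading)
= 8477 * (1 + 0.21)
= 8477 * 1.21
= 10257.17


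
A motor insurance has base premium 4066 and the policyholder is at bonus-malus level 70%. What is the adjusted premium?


adjusted = base * BM_level / 100
= 4066 * 70 / 100
= 4066 * 0.7
= 2846.2


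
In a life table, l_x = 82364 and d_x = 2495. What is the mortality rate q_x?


q_x = d_x / l_x
= 2495 / 82364
= 0.0303


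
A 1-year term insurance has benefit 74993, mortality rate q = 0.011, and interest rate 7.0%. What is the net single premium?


NSP = benefit * q * v
v = 1/(1+i) = 0.934579
NSP = 74993 * 0.011 * 0.934579
= 770.9561


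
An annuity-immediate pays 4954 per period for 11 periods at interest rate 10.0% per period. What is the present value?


PV = PMT * (1 - (1+i)^(-n)) / i
= 4954 * (1 - (1+0.1)^(-11)) / 0.1
= 4954 * (1 - 0.350494) / 0.1
= 4954 * 6.495061
= 32176.5322


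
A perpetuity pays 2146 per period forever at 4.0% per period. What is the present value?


PV = PMT / i
= 2146 / 0.04
= 53650.0


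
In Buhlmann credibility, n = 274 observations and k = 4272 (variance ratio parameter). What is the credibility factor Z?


Z = n / (n + k)
= 274 / (274 + 4272)
= 274 / 4546
= 0.0603


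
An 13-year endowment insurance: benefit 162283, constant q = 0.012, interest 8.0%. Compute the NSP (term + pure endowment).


Term component = 14514.6484
Pure endowment = 13_p_x * v^13 * benefit = 0.854752 * 0.367698 * 162283 = 51004.0292
NSP = 65518.6776


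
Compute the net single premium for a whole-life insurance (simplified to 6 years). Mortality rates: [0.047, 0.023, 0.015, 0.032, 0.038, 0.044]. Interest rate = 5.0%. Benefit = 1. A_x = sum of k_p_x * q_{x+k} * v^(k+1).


v = 0.952381
Year 0: k_p_x=1.0, q=0.047, term=0.044762
Year 1: k_p_x=0.953, q=0.023, term=0.019881
Year 2: k_p_x=0.931081, q=0.015, term=0.012065
Year 3: k_p_x=0.917115, q=0.032, term=0.024144
Year 4: k_p_x=0.887767, q=0.038, term=0.026432
Year 5: k_p_x=0.854032, q=0.044, term=0.028041
A_x = 0.1553


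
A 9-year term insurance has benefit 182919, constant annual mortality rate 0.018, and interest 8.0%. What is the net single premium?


NSP = benefit * sum_{k=0}^{n-1} k_p_x * q * v^(k+1)
With constant q=0.018, v=0.925926
Sum = 0.105648
NSP = 182919 * 0.105648
= 19325.0387


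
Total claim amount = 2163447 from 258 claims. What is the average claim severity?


severity = total / number
= 2163447 / 258
= 8385.4535


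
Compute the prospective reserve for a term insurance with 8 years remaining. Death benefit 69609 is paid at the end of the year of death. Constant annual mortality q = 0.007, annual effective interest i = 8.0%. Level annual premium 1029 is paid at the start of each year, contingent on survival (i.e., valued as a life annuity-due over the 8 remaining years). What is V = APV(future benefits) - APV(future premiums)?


v = 1/(1+i) = 0.925926
APV(future benefits) per unit = sum_{k=0}^{7} k_p_x * q * v^(k+1) = 0.039365
APV(future benefits) = 69609 * 0.039365 = 2740.1835
Life annuity-due factor ä_{x:8} = sum_{k=0}^{7} k_p_x * v^k = 6.073513
APV(future premiums) = 1029 * 6.073513 = 6249.6448
V = 2740.1835 - 6249.6448
= -3509.4614


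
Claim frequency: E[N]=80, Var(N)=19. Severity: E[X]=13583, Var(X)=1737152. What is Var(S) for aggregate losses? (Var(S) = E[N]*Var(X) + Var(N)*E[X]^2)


Var(S) = E[N]*Var(X) + Var(N)*E[X]^2
= 80*1737152 + 19*13583^2
= 138972160 + 3505459891
= 3.6444e+09


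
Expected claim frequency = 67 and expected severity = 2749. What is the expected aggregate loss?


E[S] = E[N] * E[X]
= 67 * 2749
= 184183


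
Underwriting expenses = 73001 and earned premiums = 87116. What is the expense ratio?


Expense ratio = expenses / premiums
= 73001 / 87116
= 0.838


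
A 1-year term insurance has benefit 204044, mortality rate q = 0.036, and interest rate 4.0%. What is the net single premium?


NSP = benefit * q * v
v = 1/(1+i) = 0.961538
NSP = 204044 * 0.036 * 0.961538
= 7063.0615


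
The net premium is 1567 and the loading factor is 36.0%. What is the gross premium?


Gross = net * (1 + loading)
= 1567 * (1 + 0.36)
= 1567 * 1.36
= 2131.12


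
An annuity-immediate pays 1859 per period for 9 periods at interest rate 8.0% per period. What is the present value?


PV = PMT * (1 - (1+i)^(-n)) / i
= 1859 * (1 - (1+0.08)^(-9)) / 0.08
= 1859 * (1 - 0.500249) / 0.08
= 1859 * 6.246888
= 11612.9646


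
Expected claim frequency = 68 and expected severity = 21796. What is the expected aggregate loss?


E[S] = E[N] * E[X]
= 68 * 21796
= 1.4821e+06


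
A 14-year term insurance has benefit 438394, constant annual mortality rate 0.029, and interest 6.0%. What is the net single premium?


NSP = benefit * sum_{k=0}^{n-1} k_p_x * q * v^(k+1)
With constant q=0.029, v=0.943396
Sum = 0.230388
NSP = 438394 * 0.230388
= 101000.9294


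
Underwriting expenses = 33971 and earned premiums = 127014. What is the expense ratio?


Expense ratio = expenses / premiums
= 33971 / 127014
= 0.2675


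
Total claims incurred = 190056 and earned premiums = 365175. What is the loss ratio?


Loss ratio = claims / premiums
= 190056 / 365175
= 0.5205


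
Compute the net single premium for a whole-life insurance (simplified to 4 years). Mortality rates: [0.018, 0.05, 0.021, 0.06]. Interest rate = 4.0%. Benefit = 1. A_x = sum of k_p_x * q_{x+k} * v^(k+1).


v = 0.961538
Year 0: k_p_x=1.0, q=0.018, term=0.017308
Year 1: k_p_x=0.982, q=0.05, term=0.045396
Year 2: k_p_x=0.9329, q=0.021, term=0.017416
Year 3: k_p_x=0.913309, q=0.06, term=0.046842
A_x = 0.127


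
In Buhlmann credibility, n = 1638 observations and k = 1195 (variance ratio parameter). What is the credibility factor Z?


Z = n / (n + k)
= 1638 / (1638 + 1195)
= 1638 / 2833
= 0.5782


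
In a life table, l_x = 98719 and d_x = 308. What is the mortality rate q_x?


q_x = d_x / l_x
= 308 / 98719
= 0.0031


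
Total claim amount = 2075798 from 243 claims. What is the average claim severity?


severity = total / number
= 2075798 / 243
= 8542.3786


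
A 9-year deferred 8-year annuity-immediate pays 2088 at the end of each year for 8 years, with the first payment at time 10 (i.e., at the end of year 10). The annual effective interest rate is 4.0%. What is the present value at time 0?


PV at time 9 of the 8-year annuity-immediate:
a_n = 2088 * (1-(1+0.04)^(-8))/0.04 = 14057.9713
Discount back 9 years to time 0:
PV = 14057.9713 * (1+0.04)^(-9)
= 14057.9713 * 0.702587
= 9876.9442


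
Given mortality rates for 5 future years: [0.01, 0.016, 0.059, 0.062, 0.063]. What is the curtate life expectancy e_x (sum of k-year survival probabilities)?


e_x = sum_{k=1}^{n} k_p_x
k_p_x values:
  1_p_x = 0.99
  2_p_x = 0.97416
  3_p_x = 0.916685
  4_p_x = 0.85985
  5_p_x = 0.80568
e_x = 4.5464


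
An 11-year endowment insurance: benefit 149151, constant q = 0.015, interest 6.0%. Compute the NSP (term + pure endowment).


Term component = 16522.8928
Pure endowment = 11_p_x * v^11 * benefit = 0.846834 * 0.526788 * 149151 = 66536.536
NSP = 83059.4288


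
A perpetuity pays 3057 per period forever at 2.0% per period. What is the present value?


PV = PMT / i
= 3057 / 0.02
= 152850.0


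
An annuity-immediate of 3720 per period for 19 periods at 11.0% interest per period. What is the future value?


FV = PMT * ((1+i)^n - 1) / i
= 3720 * ((1.11)^19 - 1) / 0.11
= 3720 * (7.263344 - 1) / 0.11
= 211814.8969


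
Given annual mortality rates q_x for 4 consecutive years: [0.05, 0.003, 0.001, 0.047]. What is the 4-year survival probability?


p_k = 1 - q_k for each year
Survival = product of (1 - q_k)
= 0.95 * 0.997 * 0.999 * 0.953
= 0.9017


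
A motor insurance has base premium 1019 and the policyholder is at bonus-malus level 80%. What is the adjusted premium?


adjusted = base * BM_level / 100
= 1019 * 80 / 100
= 1019 * 0.8
= 815.2


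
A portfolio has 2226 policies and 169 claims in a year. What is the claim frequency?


frequency = claims / policies
= 169 / 2226
= 0.0759


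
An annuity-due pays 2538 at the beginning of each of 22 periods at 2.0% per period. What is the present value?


PV_due = PMT * (1-(1+i)^(-n))/i * (1+i)
PV_immediate = 44816.1263
PV_due = 44816.1263 * 1.02
= 45712.4489


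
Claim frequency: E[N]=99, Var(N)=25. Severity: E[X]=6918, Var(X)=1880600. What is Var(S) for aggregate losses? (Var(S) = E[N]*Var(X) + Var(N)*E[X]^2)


Var(S) = E[N]*Var(X) + Var(N)*E[X]^2
= 99*1880600 + 25*6918^2
= 186179400 + 1196468100
= 1.3826e+09


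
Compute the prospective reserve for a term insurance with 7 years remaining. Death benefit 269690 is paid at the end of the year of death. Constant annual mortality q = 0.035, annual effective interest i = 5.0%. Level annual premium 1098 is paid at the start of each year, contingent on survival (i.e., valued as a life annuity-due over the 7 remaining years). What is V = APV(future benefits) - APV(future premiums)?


v = 1/(1+i) = 0.952381
APV(future benefits) per unit = sum_{k=0}^{6} k_p_x * q * v^(k+1) = 0.183723
APV(future benefits) = 269690 * 0.183723 = 49548.1231
Life annuity-due factor ä_{x:7} = sum_{k=0}^{6} k_p_x * v^k = 5.511675
APV(future premiums) = 1098 * 5.511675 = 6051.8194
V = 49548.1231 - 6051.8194
= 43496.3037


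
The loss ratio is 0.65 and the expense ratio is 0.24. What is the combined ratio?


Combined ratio = loss ratio + expense ratio
= 0.65 + 0.24
= 0.89


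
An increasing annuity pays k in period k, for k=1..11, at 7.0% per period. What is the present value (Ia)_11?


(Ia)_n = sum_{k=1}^{n} k * v^k, v = 1/(1+i)
v = 0.934579
Sum computed term by term:
(Ia)_11 = 39.9652


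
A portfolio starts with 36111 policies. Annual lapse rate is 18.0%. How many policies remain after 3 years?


remaining = initial * (1 - lapse)^years
= 36111 * (1 - 0.18)^3
= 36111 * 0.551368
= 19910.4498


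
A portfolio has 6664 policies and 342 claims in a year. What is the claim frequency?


frequency = claims / policies
= 342 / 6664
= 0.0513


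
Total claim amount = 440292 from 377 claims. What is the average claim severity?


severity = total / number
= 440292 / 377
= 1167.8833


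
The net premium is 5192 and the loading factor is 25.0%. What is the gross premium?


Gross = net * (1 + loading)
= 5192 * (1 + 0.25)
= 5192 * 1.25
= 6490.0


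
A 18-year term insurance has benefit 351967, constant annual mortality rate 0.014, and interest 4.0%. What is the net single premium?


NSP = benefit * sum_{k=0}^{n-1} k_p_x * q * v^(k+1)
With constant q=0.014, v=0.961538
Sum = 0.159966
NSP = 351967 * 0.159966
= 56302.844


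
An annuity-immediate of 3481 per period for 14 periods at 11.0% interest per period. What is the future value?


FV = PMT * ((1+i)^n - 1) / i
= 3481 * ((1.11)^14 - 1) / 0.11
= 3481 * (4.310441 - 1) / 0.11
= 104760.4096


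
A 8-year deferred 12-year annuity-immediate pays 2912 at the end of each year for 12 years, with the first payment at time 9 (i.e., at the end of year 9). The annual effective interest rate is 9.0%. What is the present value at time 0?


PV at time 8 of the 12-year annuity-immediate:
a_n = 2912 * (1-(1+0.09)^(-12))/0.09 = 20852.032
Discount back 8 years to time 0:
PV = 20852.032 * (1+0.09)^(-8)
= 20852.032 * 0.501866
= 10464.9317


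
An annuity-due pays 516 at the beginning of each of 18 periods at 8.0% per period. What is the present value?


PV_due = PMT * (1-(1+i)^(-n))/i * (1+i)
PV_immediate = 4835.8938
PV_due = 4835.8938 * 1.08
= 5222.7653


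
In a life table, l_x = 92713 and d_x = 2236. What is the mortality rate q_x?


q_x = d_x / l_x
= 2236 / 92713
= 0.0241


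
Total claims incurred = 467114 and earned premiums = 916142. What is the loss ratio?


Loss ratio = claims / premiums
= 467114 / 916142
= 0.5099


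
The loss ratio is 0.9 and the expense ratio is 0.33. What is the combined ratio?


Combined ratio = loss ratio + expense ratio
= 0.9 + 0.33
= 1.23


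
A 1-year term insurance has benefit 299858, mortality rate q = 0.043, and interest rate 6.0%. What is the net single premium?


NSP = benefit * q * v
v = 1/(1+i) = 0.943396
NSP = 299858 * 0.043 * 0.943396
= 12164.0509


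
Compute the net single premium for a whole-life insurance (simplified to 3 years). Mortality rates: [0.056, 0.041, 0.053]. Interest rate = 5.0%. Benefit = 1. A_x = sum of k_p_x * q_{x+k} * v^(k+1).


v = 0.952381
Year 0: k_p_x=1.0, q=0.056, term=0.053333
Year 1: k_p_x=0.944, q=0.041, term=0.035106
Year 2: k_p_x=0.905296, q=0.053, term=0.041448
A_x = 0.1299


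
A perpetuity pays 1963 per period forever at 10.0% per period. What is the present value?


PV = PMT / i
= 1963 / 0.1
= 19630.0


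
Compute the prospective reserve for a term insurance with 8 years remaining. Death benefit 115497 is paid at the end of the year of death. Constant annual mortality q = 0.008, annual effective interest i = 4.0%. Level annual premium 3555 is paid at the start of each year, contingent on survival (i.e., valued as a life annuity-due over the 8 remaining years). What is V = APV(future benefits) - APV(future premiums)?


v = 1/(1+i) = 0.961538
APV(future benefits) per unit = sum_{k=0}^{7} k_p_x * q * v^(k+1) = 0.052464
APV(future benefits) = 115497 * 0.052464 = 6059.4599
Life annuity-due factor ä_{x:8} = sum_{k=0}^{7} k_p_x * v^k = 6.820348
APV(future premiums) = 3555 * 6.820348 = 24246.3388
V = 6059.4599 - 24246.3388
= -18186.8789


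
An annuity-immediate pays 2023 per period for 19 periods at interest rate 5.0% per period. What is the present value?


PV = PMT * (1 - (1+i)^(-n)) / i
= 2023 * (1 - (1+0.05)^(-19)) / 0.05
= 2023 * (1 - 0.395734) / 0.05
= 2023 * 12.085321
= 24448.6041


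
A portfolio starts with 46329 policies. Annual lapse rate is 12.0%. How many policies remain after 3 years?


remaining = initial * (1 - lapse)^years
= 46329 * (1 - 0.12)^3
= 46329 * 0.681472
= 31571.9163


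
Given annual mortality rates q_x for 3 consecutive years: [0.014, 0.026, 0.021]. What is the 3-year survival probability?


p_k = 1 - q_k for each year
Survival = product of (1 - q_k)
= 0.986 * 0.974 * 0.979
= 0.9402


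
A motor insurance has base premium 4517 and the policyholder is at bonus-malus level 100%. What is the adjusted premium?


adjusted = base * BM_level / 100
= 4517 * 100 / 100
= 4517 * 1.0
= 4517.0


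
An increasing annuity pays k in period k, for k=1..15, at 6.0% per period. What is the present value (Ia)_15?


(Ia)_n = sum_{k=1}^{n} k * v^k, v = 1/(1+i)
v = 0.943396
Sum computed term by term:
(Ia)_15 = 67.2668


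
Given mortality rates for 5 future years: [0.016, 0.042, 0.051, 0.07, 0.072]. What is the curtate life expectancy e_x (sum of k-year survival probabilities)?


e_x = sum_{k=1}^{n} k_p_x
k_p_x values:
  1_p_x = 0.984
  2_p_x = 0.942672
  3_p_x = 0.894596
  4_p_x = 0.831974
  5_p_x = 0.772072
e_x = 4.4253


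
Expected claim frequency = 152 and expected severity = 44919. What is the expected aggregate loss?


E[S] = E[N] * E[X]
= 152 * 44919
= 6.8277e+06


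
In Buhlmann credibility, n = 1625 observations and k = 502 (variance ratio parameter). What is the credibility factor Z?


Z = n / (n + k)
= 1625 / (1625 + 502)
= 1625 / 2127
= 0.764


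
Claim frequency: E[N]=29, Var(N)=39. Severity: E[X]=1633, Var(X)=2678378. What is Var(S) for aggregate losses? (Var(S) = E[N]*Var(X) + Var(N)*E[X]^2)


Var(S) = E[N]*Var(X) + Var(N)*E[X]^2
= 29*2678378 + 39*1633^2
= 77672962 + 104000871
= 1.8167e+08


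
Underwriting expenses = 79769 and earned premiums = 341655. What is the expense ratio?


Expense ratio = expenses / premiums
= 79769 / 341655
= 0.2335


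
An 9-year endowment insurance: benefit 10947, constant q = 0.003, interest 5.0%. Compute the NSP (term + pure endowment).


Term component = 230.8711
Pure endowment = 9_p_x * v^9 * benefit = 0.973322 * 0.644609 * 10947 = 6868.2778
NSP = 7099.1488


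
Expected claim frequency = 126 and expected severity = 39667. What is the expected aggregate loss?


E[S] = E[N] * E[X]
= 126 * 39667
= 4.9980e+06


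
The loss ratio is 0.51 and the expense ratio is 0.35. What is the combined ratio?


Combined ratio = loss ratio + expense ratio
= 0.51 + 0.35
= 0.86


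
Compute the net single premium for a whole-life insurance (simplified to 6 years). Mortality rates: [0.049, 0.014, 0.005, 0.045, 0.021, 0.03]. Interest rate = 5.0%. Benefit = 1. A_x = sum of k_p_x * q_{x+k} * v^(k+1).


v = 0.952381
Year 0: k_p_x=1.0, q=0.049, term=0.046667
Year 1: k_p_x=0.951, q=0.014, term=0.012076
Year 2: k_p_x=0.937686, q=0.005, term=0.00405
Year 3: k_p_x=0.932998, q=0.045, term=0.034541
Year 4: k_p_x=0.891013, q=0.021, term=0.014661
Year 5: k_p_x=0.872301, q=0.03, term=0.019528
A_x = 0.1315


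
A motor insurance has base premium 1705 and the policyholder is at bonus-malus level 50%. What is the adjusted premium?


adjusted = base * BM_level / 100
= 1705 * 50 / 100
= 1705 * 0.5
= 852.5


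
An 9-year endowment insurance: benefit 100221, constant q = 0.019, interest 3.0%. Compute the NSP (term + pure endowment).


Term component = 13799.979
Pure endowment = 9_p_x * v^9 * benefit = 0.841436 * 0.766417 * 100221 = 64631.5804
NSP = 78431.5595


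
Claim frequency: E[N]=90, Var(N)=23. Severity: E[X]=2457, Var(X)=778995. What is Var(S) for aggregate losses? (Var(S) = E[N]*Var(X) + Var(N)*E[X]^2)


Var(S) = E[N]*Var(X) + Var(N)*E[X]^2
= 90*778995 + 23*2457^2
= 70109550 + 138847527
= 2.0896e+08


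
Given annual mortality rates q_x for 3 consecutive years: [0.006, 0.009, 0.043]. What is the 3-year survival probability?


p_k = 1 - q_k for each year
Survival = product of (1 - q_k)
= 0.994 * 0.991 * 0.957
= 0.9427


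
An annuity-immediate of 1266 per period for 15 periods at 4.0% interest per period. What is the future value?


FV = PMT * ((1+i)^n - 1) / i
= 1266 * ((1.04)^15 - 1) / 0.04
= 1266 * (1.800944 - 1) / 0.04
= 25349.8619


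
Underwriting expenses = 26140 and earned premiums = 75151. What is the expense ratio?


Expense ratio = expenses / premiums
= 26140 / 75151
= 0.3478


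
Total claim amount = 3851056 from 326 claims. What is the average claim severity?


severity = total / number
= 3851056 / 326
= 11813.0552


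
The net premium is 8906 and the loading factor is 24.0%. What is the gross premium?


Gross = net * (1 + loading)
= 8906 * (1 + 0.24)
= 8906 * 1.24
= 11043.44


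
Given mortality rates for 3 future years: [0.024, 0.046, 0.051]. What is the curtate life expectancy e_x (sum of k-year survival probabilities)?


e_x = sum_{k=1}^{n} k_p_x
k_p_x values:
  1_p_x = 0.976
  2_p_x = 0.931104
  3_p_x = 0.883618
e_x = 2.7907


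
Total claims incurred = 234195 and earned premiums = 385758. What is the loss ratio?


Loss ratio = claims / premiums
= 234195 / 385758
= 0.6071


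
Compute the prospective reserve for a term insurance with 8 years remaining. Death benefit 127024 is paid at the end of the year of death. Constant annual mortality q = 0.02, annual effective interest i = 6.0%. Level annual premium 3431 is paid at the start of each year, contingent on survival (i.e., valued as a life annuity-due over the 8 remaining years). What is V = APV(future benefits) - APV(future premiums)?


v = 1/(1+i) = 0.943396
APV(future benefits) per unit = sum_{k=0}^{7} k_p_x * q * v^(k+1) = 0.116555
APV(future benefits) = 127024 * 0.116555 = 14805.3063
Life annuity-due factor ä_{x:8} = sum_{k=0}^{7} k_p_x * v^k = 6.177425
APV(future premiums) = 3431 * 6.177425 = 21194.7452
V = 14805.3063 - 21194.7452
= -6389.4389


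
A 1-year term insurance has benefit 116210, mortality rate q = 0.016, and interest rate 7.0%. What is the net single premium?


NSP = benefit * q * v
v = 1/(1+i) = 0.934579
NSP = 116210 * 0.016 * 0.934579
= 1737.7196


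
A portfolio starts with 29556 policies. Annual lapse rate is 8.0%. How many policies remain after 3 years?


remaining = initial * (1 - lapse)^years
= 29556 * (1 - 0.08)^3
= 29556 * 0.778688
= 23014.9025


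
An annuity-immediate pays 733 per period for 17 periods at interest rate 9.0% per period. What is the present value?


PV = PMT * (1 - (1+i)^(-n)) / i
= 733 * (1 - (1+0.09)^(-17)) / 0.09
= 733 * (1 - 0.231073) / 0.09
= 733 * 8.543631
= 6262.4818


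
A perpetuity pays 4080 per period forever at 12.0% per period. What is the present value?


PV = PMT / i
= 4080 / 0.12
= 34000.0


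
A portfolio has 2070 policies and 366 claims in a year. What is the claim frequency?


frequency = claims / policies
= 366 / 2070
= 0.1768


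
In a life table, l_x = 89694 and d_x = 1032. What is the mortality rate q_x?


q_x = d_x / l_x
= 1032 / 89694
= 0.0115


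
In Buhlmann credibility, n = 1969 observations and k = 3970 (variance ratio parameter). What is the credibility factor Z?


Z = n / (n + k)
= 1969 / (1969 + 3970)
= 1969 / 5939
= 0.3315


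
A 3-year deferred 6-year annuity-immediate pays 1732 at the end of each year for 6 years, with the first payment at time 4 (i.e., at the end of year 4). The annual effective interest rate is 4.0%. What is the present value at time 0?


PV at time 3 of the 6-year annuity-immediate:
a_n = 1732 * (1-(1+0.04)^(-6))/0.04 = 9079.381
Discount back 3 years to time 0:
PV = 9079.381 * (1+0.04)^(-3)
= 9079.381 * 0.888996
= 8071.5367


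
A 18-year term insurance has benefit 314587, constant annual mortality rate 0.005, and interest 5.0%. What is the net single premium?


NSP = benefit * sum_{k=0}^{n-1} k_p_x * q * v^(k+1)
With constant q=0.005, v=0.952381
Sum = 0.056393
NSP = 314587 * 0.056393
= 17740.6602


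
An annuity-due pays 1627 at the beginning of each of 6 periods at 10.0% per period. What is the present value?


PV_due = PMT * (1-(1+i)^(-n))/i * (1+i)
PV_immediate = 7086.0092
PV_due = 7086.0092 * 1.1
= 7794.6101
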